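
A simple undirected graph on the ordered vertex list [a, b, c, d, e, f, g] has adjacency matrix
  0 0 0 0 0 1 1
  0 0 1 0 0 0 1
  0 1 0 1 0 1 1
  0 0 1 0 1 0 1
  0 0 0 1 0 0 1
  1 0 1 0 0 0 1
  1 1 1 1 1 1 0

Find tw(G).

2

A width-2 tree decomposition is:
Bags: B1 = {d, e, g}  B2 = {c, d, g}  B3 = {c, f, g}  B4 = {a, f, g}  B5 = {b, c, g}
Tree: B1–B2, B2–B3, B3–B4, B3–B5
The largest bag has 3 vertices, giving width 2; this decomposition certifies tw(G) ≤ 2. On the other hand G contains the 3-clique {d, e, g}. A clique must lie in a single bag of any decomposition, so no decomposition can have width below 2. The upper and lower bounds meet at 2, so that is the treewidth.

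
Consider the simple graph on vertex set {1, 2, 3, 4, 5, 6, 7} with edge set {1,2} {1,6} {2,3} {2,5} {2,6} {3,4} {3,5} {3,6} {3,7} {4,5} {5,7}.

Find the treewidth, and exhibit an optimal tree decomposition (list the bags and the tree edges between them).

The largest bag has 3 vertices, giving width 2; this decomposition certifies tw(G) ≤ 2. For the lower bound, the 3 vertices {1, 2, 6} are pairwise adjacent, and any tree decomposition puts a clique entirely inside one bag — forcing width ≥ 2. Therefore the treewidth is 2.

Treewidth 2.
One optimal decomposition is:
Bags: B1 = {2, 3, 5}  B2 = {3, 5, 7}  B3 = {2, 3, 6}  B4 = {1, 2, 6}  B5 = {3, 4, 5}
Tree: B1–B2, B1–B3, B3–B4, B2–B5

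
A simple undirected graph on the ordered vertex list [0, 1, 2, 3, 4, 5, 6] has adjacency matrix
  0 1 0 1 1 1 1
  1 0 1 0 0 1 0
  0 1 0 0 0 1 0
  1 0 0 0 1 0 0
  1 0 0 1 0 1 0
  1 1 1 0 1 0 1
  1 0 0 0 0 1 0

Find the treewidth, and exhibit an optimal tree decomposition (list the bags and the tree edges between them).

Treewidth 2.
One such decomposition:
Bags: B1 = {0, 4, 5}  B2 = {0, 5, 6}  B3 = {0, 1, 5}  B4 = {1, 2, 5}  B5 = {0, 3, 4}
Tree: B1–B2, B1–B3, B3–B4, B1–B5

The largest bag has 3 vertices, giving width 2; this decomposition certifies tw(G) ≤ 2. On the other hand G contains the 3-clique {0, 3, 4}. A clique must lie in a single bag of any decomposition, so no decomposition can have width below 2. The upper and lower bounds meet at 2, so that is the treewidth.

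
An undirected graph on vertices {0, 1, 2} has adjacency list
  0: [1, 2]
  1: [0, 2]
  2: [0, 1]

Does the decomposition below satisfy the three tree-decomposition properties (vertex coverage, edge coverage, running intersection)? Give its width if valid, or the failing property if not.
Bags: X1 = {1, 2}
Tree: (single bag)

No — vertex 0 appears in no bag.

A tree decomposition must satisfy three properties: every vertex lies in some bag; for every edge, both endpoints lie together in some bag; and for every vertex, the bags containing it form a connected subtree. Here vertex 0 appears in no bag, so the decomposition is invalid.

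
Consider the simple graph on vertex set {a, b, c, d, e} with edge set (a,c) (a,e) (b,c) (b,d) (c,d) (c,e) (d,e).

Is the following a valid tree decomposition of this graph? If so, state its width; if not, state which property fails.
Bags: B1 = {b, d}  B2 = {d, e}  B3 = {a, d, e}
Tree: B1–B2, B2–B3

No — vertex c appears in no bag.

A tree decomposition must satisfy three properties: every vertex lies in some bag; for every edge, both endpoints lie together in some bag; and for every vertex, the bags containing it form a connected subtree. Here vertex c appears in no bag, so the decomposition is invalid.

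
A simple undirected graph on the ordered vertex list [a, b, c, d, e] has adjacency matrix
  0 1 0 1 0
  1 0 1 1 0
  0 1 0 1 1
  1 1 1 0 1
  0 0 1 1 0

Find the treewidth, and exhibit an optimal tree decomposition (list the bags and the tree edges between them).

Every bag has size at most 3, so the width is 3 − 1 = 2 and tw(G) ≤ 2. Conversely, {c, d, e} is a clique of size 3, and the vertices of any clique must share a bag in every tree decomposition; so some bag has ≥ 3 vertices and tw(G) ≥ 2. The upper and lower bounds meet at 2, so that is the treewidth.

Treewidth 2.
One such decomposition:
Bags: B1 = {b, c, d}  B2 = {a, b, d}  B3 = {c, d, e}
Tree: B1–B2, B1–B3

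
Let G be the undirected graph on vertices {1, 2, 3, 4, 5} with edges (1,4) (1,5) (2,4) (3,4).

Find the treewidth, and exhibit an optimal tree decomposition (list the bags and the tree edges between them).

Treewidth 1.
One such decomposition:
Bags: B1 = {1, 5}  B2 = {1, 4}  B3 = {3, 4}  B4 = {2, 4}
Tree: B1–B2, B2–B3, B3–B4

Every bag has size at most 2, so the width is 2 − 1 = 1 and tw(G) ≤ 1. G has an edge, so its treewidth is at least 1. Combining the bounds, tw(G) = 1.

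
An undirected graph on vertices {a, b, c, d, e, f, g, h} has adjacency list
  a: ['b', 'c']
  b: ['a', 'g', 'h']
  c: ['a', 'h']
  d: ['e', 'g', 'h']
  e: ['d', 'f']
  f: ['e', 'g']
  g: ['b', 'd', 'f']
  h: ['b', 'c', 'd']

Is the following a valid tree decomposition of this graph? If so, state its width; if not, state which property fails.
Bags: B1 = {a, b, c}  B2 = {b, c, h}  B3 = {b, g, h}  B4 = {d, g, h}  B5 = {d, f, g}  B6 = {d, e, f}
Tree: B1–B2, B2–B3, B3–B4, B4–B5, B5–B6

Yes; width 2.

Checking the three conditions: (i) the bags cover all of {a, b, c, d, e, f, g, h}; (ii) for each edge, some bag contains both endpoints; (iii) the bags containing any fixed vertex form a subtree. All hold, so the decomposition is valid with width 3 − 1 = 2.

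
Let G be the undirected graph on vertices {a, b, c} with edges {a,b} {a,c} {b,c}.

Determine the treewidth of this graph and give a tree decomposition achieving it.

Treewidth 2.
One optimal decomposition is:
Bags: B1 = {a, b, c}
Tree: (single bag)

A single bag containing all 3 vertices is trivially a valid decomposition of width 2. On the other hand G contains the 3-clique {a, b, c}. A clique must lie in a single bag of any decomposition, so no decomposition can have width below 2. Hence tw(G) = 2 exactly.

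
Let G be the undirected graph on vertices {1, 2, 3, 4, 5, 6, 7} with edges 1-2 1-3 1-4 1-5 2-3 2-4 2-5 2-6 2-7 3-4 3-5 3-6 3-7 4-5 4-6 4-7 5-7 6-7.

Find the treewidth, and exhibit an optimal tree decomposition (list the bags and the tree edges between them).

Treewidth 4.
Bags: B1 = {2, 3, 4, 6, 7}  B2 = {2, 3, 4, 5, 7}  B3 = {1, 2, 3, 4, 5}
Tree: B1–B2, B2–B3

Each bag holds 5 vertices, so the decomposition has width 4, which upper-bounds the treewidth. For the lower bound, the 5 vertices {1, 2, 3, 4, 5} are pairwise adjacent, and any tree decomposition puts a clique entirely inside one bag — forcing width ≥ 4. Hence tw(G) = 4 exactly.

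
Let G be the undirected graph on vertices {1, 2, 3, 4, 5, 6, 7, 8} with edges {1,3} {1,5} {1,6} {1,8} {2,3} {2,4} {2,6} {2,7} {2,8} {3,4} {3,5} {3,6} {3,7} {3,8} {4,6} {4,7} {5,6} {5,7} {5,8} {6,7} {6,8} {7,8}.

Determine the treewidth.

4

A width-4 tree decomposition is:
Bags: B1 = {3, 5, 6, 7, 8}  B2 = {1, 3, 5, 6, 8}  B3 = {2, 3, 6, 7, 8}  B4 = {2, 3, 4, 6, 7}
Tree: B1–B2, B1–B3, B3–B4
Every bag has size at most 5, so the width is 5 − 1 = 4 and tw(G) ≤ 4. On the other hand G contains the 5-clique {1, 3, 5, 6, 8}. A clique must lie in a single bag of any decomposition, so no decomposition can have width below 4. Therefore the treewidth is 4.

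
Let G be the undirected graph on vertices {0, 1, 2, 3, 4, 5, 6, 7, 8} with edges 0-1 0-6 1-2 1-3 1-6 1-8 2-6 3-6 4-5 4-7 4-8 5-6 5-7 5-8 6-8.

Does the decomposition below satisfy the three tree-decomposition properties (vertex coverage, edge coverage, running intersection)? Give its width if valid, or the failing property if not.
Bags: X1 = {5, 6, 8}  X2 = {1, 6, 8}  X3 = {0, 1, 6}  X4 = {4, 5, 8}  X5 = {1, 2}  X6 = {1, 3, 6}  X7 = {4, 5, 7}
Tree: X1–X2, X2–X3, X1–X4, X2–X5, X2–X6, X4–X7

A tree decomposition must satisfy three properties: every vertex lies in some bag; for every edge, both endpoints lie together in some bag; and for every vertex, the bags containing it form a connected subtree. Here edge (6,2) lies in no bag, so the decomposition is invalid.

No — edge (6,2) lies in no bag.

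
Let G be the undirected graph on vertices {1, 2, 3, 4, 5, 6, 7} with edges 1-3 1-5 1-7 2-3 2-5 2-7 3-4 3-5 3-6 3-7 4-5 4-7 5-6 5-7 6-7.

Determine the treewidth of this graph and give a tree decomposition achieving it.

The largest bag has 4 vertices, giving width 3; this decomposition certifies tw(G) ≤ 3. For the lower bound, the 4 vertices {1, 3, 5, 7} are pairwise adjacent, and any tree decomposition puts a clique entirely inside one bag — forcing width ≥ 3. Therefore the treewidth is 3.

Treewidth 3.
One optimal decomposition is:
Bags: B1 = {2, 3, 5, 7}  B2 = {1, 3, 5, 7}  B3 = {3, 5, 6, 7}  B4 = {3, 4, 5, 7}
Tree: B1–B2, B2–B3, B1–B4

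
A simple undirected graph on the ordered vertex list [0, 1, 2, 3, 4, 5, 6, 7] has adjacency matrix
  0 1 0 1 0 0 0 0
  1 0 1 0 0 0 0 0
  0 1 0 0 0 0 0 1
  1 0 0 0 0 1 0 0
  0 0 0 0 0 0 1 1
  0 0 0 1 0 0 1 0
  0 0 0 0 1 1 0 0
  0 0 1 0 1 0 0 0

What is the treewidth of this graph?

A width-2 tree decomposition is:
Bags: B1 = {4, 6, 7}  B2 = {2, 6, 7}  B3 = {1, 2, 6}  B4 = {0, 1, 6}  B5 = {0, 3, 6}  B6 = {3, 5, 6}
Tree: B1–B2, B2–B3, B3–B4, B4–B5, B5–B6
Each bag holds 3 vertices, so the decomposition has width 2, which upper-bounds the treewidth. The edges 6–4–7–2–1–0–3–5–6 form a cycle, so G is not a tree and its treewidth is at least 2. The upper and lower bounds meet at 2, so that is the treewidth.

2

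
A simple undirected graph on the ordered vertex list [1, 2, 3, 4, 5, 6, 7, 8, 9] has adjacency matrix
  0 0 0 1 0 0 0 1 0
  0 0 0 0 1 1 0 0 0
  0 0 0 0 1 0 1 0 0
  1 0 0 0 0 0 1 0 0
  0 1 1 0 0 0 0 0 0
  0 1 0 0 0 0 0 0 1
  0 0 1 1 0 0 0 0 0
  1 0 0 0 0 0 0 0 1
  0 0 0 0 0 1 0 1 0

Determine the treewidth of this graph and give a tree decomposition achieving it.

Treewidth 2.
One optimal decomposition is:
Bags: B1 = {1, 4, 8}  B2 = {4, 7, 8}  B3 = {3, 7, 8}  B4 = {3, 5, 8}  B5 = {2, 5, 8}  B6 = {2, 6, 8}  B7 = {6, 8, 9}
Tree: B1–B2, B2–B3, B3–B4, B4–B5, B5–B6, B6–B7

The largest bag has 3 vertices, giving width 2; this decomposition certifies tw(G) ≤ 2. For the lower bound, G contains the cycle 8–1–4–7–3–5–2–6–9–8, so G is not a forest; only forests have treewidth ≤ 1, hence tw(G) ≥ 2. The upper and lower bounds meet at 2, so that is the treewidth.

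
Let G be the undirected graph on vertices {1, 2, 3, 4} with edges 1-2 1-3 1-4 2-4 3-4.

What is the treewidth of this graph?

2

A width-2 tree decomposition is:
Bags: B1 = {1, 2, 4}  B2 = {1, 3, 4}
Tree: B1–B2
Each bag holds 3 vertices, so the decomposition has width 2, which upper-bounds the treewidth. Conversely, {1, 2, 4} is a clique of size 3, and the vertices of any clique must share a bag in every tree decomposition; so some bag has ≥ 3 vertices and tw(G) ≥ 2. Hence tw(G) = 2 exactly.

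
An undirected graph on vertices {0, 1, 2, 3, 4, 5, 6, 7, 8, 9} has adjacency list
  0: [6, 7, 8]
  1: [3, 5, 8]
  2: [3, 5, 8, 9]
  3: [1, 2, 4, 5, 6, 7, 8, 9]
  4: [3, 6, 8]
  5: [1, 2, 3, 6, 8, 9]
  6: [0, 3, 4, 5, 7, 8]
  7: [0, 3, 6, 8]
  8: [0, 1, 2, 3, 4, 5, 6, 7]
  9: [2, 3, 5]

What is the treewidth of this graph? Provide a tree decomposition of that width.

Treewidth 3.
One optimal decomposition is:
Bags: B1 = {1, 3, 5, 8}  B2 = {3, 5, 6, 8}  B3 = {2, 3, 5, 8}  B4 = {3, 4, 6, 8}  B5 = {3, 6, 7, 8}  B6 = {0, 6, 7, 8}  B7 = {2, 3, 5, 9}
Tree: B1–B2, B1–B3, B2–B4, B2–B5, B5–B6, B3–B7

The largest bag has 4 vertices, giving width 3; this decomposition certifies tw(G) ≤ 3. For the lower bound, the 4 vertices {0, 6, 7, 8} are pairwise adjacent, and any tree decomposition puts a clique entirely inside one bag — forcing width ≥ 3. The upper and lower bounds meet at 3, so that is the treewidth.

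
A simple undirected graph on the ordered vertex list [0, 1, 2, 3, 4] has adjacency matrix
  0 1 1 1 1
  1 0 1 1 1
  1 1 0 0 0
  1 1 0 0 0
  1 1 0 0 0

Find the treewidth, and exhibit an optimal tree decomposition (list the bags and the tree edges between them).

Treewidth 2.
Bags: B1 = {0, 1, 4}  B2 = {0, 1, 3}  B3 = {0, 1, 2}
Tree: B1–B2, B2–B3

The largest bag has 3 vertices, giving width 2; this decomposition certifies tw(G) ≤ 2. On the other hand G contains the 3-clique {0, 1, 2}. A clique must lie in a single bag of any decomposition, so no decomposition can have width below 2. Hence tw(G) = 2 exactly.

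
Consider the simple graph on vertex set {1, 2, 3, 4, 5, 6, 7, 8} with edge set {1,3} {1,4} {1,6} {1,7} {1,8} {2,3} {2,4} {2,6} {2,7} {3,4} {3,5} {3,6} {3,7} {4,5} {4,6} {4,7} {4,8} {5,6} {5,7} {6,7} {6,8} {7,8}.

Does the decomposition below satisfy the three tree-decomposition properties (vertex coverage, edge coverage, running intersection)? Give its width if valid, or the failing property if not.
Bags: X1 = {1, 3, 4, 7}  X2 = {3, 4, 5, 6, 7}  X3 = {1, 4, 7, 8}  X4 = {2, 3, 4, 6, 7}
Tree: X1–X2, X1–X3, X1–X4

A tree decomposition must satisfy three properties: every vertex lies in some bag; for every edge, both endpoints lie together in some bag; and for every vertex, the bags containing it form a connected subtree. Here edge (6,1) lies in no bag, so the decomposition is invalid.

No — edge (6,1) lies in no bag.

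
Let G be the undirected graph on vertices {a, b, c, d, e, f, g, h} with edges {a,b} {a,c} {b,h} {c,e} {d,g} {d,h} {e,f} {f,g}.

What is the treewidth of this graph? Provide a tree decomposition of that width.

Every bag has size at most 3, so the width is 3 − 1 = 2 and tw(G) ≤ 2. Since c–a–b–h–d–g–f–e–c is a cycle in G, G is not acyclic. Forests are exactly the graphs of treewidth ≤ 1, so tw(G) ≥ 2. The upper and lower bounds meet at 2, so that is the treewidth.

Treewidth 2.
Bags: B1 = {a, b, c}  B2 = {b, c, h}  B3 = {c, d, h}  B4 = {c, d, g}  B5 = {c, f, g}  B6 = {c, e, f}
Tree: B1–B2, B2–B3, B3–B4, B4–B5, B5–B6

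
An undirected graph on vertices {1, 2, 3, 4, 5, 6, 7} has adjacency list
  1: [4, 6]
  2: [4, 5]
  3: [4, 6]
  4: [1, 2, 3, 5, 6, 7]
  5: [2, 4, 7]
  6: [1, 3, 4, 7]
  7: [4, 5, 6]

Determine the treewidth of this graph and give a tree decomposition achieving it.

Every bag has size at most 3, so the width is 3 − 1 = 2 and tw(G) ≤ 2. On the other hand G contains the 3-clique {2, 4, 5}. A clique must lie in a single bag of any decomposition, so no decomposition can have width below 2. Therefore the treewidth is 2.

Treewidth 2.
One optimal decomposition is:
Bags: B1 = {1, 4, 6}  B2 = {4, 6, 7}  B3 = {3, 4, 6}  B4 = {4, 5, 7}  B5 = {2, 4, 5}
Tree: B1–B2, B1–B3, B2–B4, B4–B5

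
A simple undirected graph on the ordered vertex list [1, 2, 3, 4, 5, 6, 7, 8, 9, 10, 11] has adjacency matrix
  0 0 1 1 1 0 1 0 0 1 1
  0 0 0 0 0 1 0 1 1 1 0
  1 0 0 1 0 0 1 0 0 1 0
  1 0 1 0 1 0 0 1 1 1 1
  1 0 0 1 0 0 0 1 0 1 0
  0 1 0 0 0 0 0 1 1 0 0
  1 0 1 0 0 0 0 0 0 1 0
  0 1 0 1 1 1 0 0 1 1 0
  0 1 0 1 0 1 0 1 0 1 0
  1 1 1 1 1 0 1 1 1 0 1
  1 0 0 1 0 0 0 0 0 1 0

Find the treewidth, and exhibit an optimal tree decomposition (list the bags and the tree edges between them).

Treewidth 3.
One optimal decomposition is:
Bags: B1 = {1, 3, 7, 10}  B2 = {1, 3, 4, 10}  B3 = {1, 4, 5, 10}  B4 = {4, 5, 8, 10}  B5 = {4, 8, 9, 10}  B6 = {2, 8, 9, 10}  B7 = {1, 4, 10, 11}  B8 = {2, 6, 8, 9}
Tree: B1–B2, B2–B3, B3–B4, B4–B5, B5–B6, B2–B7, B6–B8

Every bag has size at most 4, so the width is 4 − 1 = 3 and tw(G) ≤ 3. Conversely, {2, 8, 9, 10} is a clique of size 4, and the vertices of any clique must share a bag in every tree decomposition; so some bag has ≥ 4 vertices and tw(G) ≥ 3. Hence tw(G) = 3 exactly.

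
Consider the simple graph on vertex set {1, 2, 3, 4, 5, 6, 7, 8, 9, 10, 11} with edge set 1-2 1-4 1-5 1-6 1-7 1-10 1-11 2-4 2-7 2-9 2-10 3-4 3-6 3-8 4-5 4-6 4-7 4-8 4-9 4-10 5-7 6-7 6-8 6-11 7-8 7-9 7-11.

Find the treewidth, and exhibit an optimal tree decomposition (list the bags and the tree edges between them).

Treewidth 3.
One optimal decomposition is:
Bags: B1 = {1, 2, 4, 7}  B2 = {2, 4, 7, 9}  B3 = {1, 4, 6, 7}  B4 = {1, 6, 7, 11}  B5 = {4, 6, 7, 8}  B6 = {1, 4, 5, 7}  B7 = {1, 2, 4, 10}  B8 = {3, 4, 6, 8}
Tree: B1–B2, B1–B3, B3–B4, B3–B5, B3–B6, B1–B7, B5–B8

Every bag has size at most 4, so the width is 4 − 1 = 3 and tw(G) ≤ 3. For the lower bound, the 4 vertices {1, 6, 7, 11} are pairwise adjacent, and any tree decomposition puts a clique entirely inside one bag — forcing width ≥ 3. Combining the bounds, tw(G) = 3.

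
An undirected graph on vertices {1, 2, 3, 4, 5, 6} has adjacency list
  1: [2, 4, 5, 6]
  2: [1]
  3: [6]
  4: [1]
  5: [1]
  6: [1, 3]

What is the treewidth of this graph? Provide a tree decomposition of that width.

Treewidth 1.
Bags: B1 = {1, 4}  B2 = {1, 2}  B3 = {1, 5}  B4 = {1, 6}  B5 = {3, 6}
Tree: B1–B2, B1–B3, B3–B4, B4–B5

Every bag has size at most 2, so the width is 2 − 1 = 1 and tw(G) ≤ 1. Since G has at least one edge (e.g. 1–4), it is not an edgeless graph, so tw(G) ≥ 1. Combining the bounds, tw(G) = 1.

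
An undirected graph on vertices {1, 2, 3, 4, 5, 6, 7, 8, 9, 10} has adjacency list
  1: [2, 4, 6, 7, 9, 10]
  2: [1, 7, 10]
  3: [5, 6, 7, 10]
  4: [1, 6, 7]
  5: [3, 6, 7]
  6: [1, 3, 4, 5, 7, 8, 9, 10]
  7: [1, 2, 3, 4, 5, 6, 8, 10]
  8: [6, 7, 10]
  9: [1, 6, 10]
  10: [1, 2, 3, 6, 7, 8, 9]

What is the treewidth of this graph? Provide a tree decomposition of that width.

The largest bag has 4 vertices, giving width 3; this decomposition certifies tw(G) ≤ 3. Conversely, {1, 2, 7, 10} is a clique of size 4, and the vertices of any clique must share a bag in every tree decomposition; so some bag has ≥ 4 vertices and tw(G) ≥ 3. Hence tw(G) = 3 exactly.

Treewidth 3.
One optimal decomposition is:
Bags: B1 = {1, 6, 7, 10}  B2 = {6, 7, 8, 10}  B3 = {1, 6, 9, 10}  B4 = {1, 4, 6, 7}  B5 = {3, 6, 7, 10}  B6 = {3, 5, 6, 7}  B7 = {1, 2, 7, 10}
Tree: B1–B2, B1–B3, B1–B4, B1–B5, B5–B6, B1–B7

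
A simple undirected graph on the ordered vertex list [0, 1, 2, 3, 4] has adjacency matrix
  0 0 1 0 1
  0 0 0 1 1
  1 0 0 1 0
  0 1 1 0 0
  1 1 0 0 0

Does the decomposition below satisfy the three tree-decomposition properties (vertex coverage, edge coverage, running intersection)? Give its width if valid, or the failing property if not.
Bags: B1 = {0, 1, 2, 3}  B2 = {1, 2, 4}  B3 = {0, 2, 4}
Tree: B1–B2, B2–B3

No — bags containing vertex 0 are not connected in the tree.

A tree decomposition must satisfy three properties: every vertex lies in some bag; for every edge, both endpoints lie together in some bag; and for every vertex, the bags containing it form a connected subtree. Here bags containing vertex 0 are not connected in the tree, so the decomposition is invalid.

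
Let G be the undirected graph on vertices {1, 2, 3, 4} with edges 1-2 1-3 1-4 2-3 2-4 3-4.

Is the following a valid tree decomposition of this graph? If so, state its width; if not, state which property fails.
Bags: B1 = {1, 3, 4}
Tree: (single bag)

No — vertex 2 appears in no bag.

A tree decomposition must satisfy three properties: every vertex lies in some bag; for every edge, both endpoints lie together in some bag; and for every vertex, the bags containing it form a connected subtree. Here vertex 2 appears in no bag, so the decomposition is invalid.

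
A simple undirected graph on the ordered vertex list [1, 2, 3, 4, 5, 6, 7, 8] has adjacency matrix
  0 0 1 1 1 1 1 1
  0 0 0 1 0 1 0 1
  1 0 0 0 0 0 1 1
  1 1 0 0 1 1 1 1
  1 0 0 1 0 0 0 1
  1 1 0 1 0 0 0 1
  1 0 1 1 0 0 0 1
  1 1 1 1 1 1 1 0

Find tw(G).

A width-3 tree decomposition is:
Bags: B1 = {2, 4, 6, 8}  B2 = {1, 4, 6, 8}  B3 = {1, 4, 5, 8}  B4 = {1, 4, 7, 8}  B5 = {1, 3, 7, 8}
Tree: B1–B2, B2–B3, B2–B4, B4–B5
The largest bag has 4 vertices, giving width 3; this decomposition certifies tw(G) ≤ 3. For the lower bound, the 4 vertices {1, 3, 7, 8} are pairwise adjacent, and any tree decomposition puts a clique entirely inside one bag — forcing width ≥ 3. Therefore the treewidth is 3.

3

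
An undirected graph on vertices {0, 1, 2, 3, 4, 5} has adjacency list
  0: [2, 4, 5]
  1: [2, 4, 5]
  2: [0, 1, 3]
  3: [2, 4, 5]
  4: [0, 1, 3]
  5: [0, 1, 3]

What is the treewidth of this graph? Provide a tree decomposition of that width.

Treewidth 3.
Bags: B1 = {0, 2, 4, 5}  B2 = {2, 3, 4, 5}  B3 = {1, 2, 4, 5}
Tree: B1–B2, B2–B3

Each bag holds 4 vertices, so the decomposition has width 3, which upper-bounds the treewidth. For the lower bound: the 4 vertex sets {0,4}, {3,5}, {2}, {1} are disjoint, each induces a connected subgraph, and every pair is joined by at least one edge of G. Contracting each set to a single vertex therefore yields K_{4} as a minor, and since treewidth is minor-monotone, tw(G) ≥ tw(K_{4}) = 3. Combining the bounds, tw(G) = 3.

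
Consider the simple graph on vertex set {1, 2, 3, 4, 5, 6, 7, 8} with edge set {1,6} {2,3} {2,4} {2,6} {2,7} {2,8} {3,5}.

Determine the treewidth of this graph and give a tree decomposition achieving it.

The largest bag has 2 vertices, giving width 1; this decomposition certifies tw(G) ≤ 1. Any graph with an edge has treewidth ≥ 1, and G has the edge 6–2. Combining the bounds, tw(G) = 1.

Treewidth 1.
One optimal decomposition is:
Bags: B1 = {2, 6}  B2 = {2, 4}  B3 = {2, 3}  B4 = {2, 8}  B5 = {3, 5}  B6 = {2, 7}  B7 = {1, 6}
Tree: B1–B2, B2–B3, B1–B4, B3–B5, B2–B6, B1–B7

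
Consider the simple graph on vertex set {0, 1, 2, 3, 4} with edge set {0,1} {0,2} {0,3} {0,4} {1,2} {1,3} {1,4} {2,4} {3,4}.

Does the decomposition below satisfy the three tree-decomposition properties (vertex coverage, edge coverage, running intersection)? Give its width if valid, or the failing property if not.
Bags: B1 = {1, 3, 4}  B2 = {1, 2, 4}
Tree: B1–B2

No — vertex 0 appears in no bag.

A tree decomposition must satisfy three properties: every vertex lies in some bag; for every edge, both endpoints lie together in some bag; and for every vertex, the bags containing it form a connected subtree. Here vertex 0 appears in no bag, so the decomposition is invalid.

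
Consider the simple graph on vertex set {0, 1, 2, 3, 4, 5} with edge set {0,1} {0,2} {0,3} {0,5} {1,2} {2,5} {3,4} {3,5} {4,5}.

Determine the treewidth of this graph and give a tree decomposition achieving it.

Treewidth 2.
One optimal decomposition is:
Bags: B1 = {0, 2, 5}  B2 = {0, 3, 5}  B3 = {3, 4, 5}  B4 = {0, 1, 2}
Tree: B1–B2, B2–B3, B1–B4

Each bag holds 3 vertices, so the decomposition has width 2, which upper-bounds the treewidth. For the lower bound, the 3 vertices {0, 1, 2} are pairwise adjacent, and any tree decomposition puts a clique entirely inside one bag — forcing width ≥ 2. Hence tw(G) = 2 exactly.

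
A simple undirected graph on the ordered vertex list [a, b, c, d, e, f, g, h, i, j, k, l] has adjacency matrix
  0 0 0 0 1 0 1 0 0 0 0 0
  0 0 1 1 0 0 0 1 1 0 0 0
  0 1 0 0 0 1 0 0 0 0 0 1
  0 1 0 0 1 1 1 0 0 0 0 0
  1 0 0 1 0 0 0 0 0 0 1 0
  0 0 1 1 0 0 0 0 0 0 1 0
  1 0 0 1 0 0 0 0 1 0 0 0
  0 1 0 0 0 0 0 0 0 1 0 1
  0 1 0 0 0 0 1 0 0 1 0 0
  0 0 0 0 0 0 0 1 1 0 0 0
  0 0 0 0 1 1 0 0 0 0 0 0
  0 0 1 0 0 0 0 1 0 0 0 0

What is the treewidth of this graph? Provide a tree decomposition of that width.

Treewidth 3.
One such decomposition:
Bags: B1 = {a, e, f, k}  B2 = {a, d, e, f}  B3 = {a, d, f, g}  B4 = {c, d, f, g}  B5 = {b, c, d, g}  B6 = {b, c, g, i}  B7 = {b, c, i, l}  B8 = {b, h, i, l}  B9 = {h, i, j, l}
Tree: B1–B2, B2–B3, B3–B4, B4–B5, B5–B6, B6–B7, B7–B8, B8–B9

Every bag has size at most 4, so the width is 4 − 1 = 3 and tw(G) ≤ 3. For the lower bound: the 4 vertex sets {a,e,k}, {f}, {d}, {b,c,g,i} are disjoint, each induces a connected subgraph, and every pair is joined by at least one edge of G. Contracting each set to a single vertex therefore yields K_{4} as a minor, and since treewidth is minor-monotone, tw(G) ≥ tw(K_{4}) = 3. Combining the bounds, tw(G) = 3.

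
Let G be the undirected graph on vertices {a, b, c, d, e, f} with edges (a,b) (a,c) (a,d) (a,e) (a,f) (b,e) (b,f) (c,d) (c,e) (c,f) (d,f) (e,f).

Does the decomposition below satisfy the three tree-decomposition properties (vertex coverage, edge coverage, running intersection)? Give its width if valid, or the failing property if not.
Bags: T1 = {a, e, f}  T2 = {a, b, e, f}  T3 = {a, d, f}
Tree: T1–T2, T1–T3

No — vertex c appears in no bag.

A tree decomposition must satisfy three properties: every vertex lies in some bag; for every edge, both endpoints lie together in some bag; and for every vertex, the bags containing it form a connected subtree. Here vertex c appears in no bag, so the decomposition is invalid.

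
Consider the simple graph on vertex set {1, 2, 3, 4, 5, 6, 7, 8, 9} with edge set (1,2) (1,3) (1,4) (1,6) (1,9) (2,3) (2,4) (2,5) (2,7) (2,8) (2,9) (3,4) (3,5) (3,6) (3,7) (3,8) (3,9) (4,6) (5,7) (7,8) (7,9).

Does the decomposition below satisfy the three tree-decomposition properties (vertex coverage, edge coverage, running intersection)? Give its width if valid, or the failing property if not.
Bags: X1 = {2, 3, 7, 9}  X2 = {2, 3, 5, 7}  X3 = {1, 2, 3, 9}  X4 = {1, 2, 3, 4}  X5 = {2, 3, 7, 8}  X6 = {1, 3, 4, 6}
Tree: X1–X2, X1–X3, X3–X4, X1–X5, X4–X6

Every vertex of G appears in some bag (union = {1, 2, 3, 4, 5, 6, 7, 8, 9}); every edge is covered by a bag; and for each vertex v the set of bags containing v is connected in the bag tree. The decomposition is therefore valid. The largest bag has 4 vertices, so the width is 3.

Yes; width 3.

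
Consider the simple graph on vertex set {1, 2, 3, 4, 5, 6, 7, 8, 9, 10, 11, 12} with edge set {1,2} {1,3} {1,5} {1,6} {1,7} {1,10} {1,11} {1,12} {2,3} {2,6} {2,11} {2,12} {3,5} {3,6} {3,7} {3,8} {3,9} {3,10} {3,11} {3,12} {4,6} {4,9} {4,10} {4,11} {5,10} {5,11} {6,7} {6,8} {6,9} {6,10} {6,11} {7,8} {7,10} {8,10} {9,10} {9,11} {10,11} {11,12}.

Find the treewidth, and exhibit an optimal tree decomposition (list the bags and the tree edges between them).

Every bag has size at most 5, so the width is 5 − 1 = 4 and tw(G) ≤ 4. For the lower bound, the 5 vertices {3, 6, 7, 8, 10} are pairwise adjacent, and any tree decomposition puts a clique entirely inside one bag — forcing width ≥ 4. The upper and lower bounds meet at 4, so that is the treewidth.

Treewidth 4.
Bags: B1 = {1, 3, 6, 10, 11}  B2 = {1, 2, 3, 6, 11}  B3 = {1, 3, 5, 10, 11}  B4 = {1, 3, 6, 7, 10}  B5 = {3, 6, 9, 10, 11}  B6 = {3, 6, 7, 8, 10}  B7 = {1, 2, 3, 11, 12}  B8 = {4, 6, 9, 10, 11}
Tree: B1–B2, B1–B3, B1–B4, B1–B5, B4–B6, B2–B7, B5–B8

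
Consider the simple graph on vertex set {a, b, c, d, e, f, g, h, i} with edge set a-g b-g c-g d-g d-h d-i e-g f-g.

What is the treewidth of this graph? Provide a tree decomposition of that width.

Treewidth 1.
One optimal decomposition is:
Bags: B1 = {a, g}  B2 = {b, g}  B3 = {c, g}  B4 = {d, g}  B5 = {d, i}  B6 = {f, g}  B7 = {e, g}  B8 = {d, h}
Tree: B1–B2, B1–B3, B3–B4, B4–B5, B3–B6, B6–B7, B5–B8

Each bag holds 2 vertices, so the decomposition has width 1, which upper-bounds the treewidth. Any graph with an edge has treewidth ≥ 1, and G has the edge g–a. Hence tw(G) = 1 exactly.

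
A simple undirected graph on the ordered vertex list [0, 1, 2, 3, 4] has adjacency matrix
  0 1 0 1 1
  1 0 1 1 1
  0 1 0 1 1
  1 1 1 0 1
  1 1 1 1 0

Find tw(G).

3

A width-3 tree decomposition is:
Bags: B1 = {0, 1, 3, 4}  B2 = {1, 2, 3, 4}
Tree: B1–B2
Every bag has size at most 4, so the width is 4 − 1 = 3 and tw(G) ≤ 3. Conversely, {0, 1, 3, 4} is a clique of size 4, and the vertices of any clique must share a bag in every tree decomposition; so some bag has ≥ 4 vertices and tw(G) ≥ 3. Combining the bounds, tw(G) = 3.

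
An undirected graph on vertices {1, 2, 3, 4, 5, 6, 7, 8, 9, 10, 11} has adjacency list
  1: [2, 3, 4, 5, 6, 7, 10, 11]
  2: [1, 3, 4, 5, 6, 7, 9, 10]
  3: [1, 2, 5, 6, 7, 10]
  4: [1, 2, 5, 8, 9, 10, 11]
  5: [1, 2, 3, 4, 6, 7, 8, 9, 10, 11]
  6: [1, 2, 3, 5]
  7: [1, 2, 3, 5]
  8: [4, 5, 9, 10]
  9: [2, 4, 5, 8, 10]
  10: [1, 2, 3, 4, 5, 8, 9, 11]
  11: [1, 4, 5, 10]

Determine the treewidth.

4

A width-4 tree decomposition is:
Bags: B1 = {1, 2, 3, 5, 10}  B2 = {1, 2, 4, 5, 10}  B3 = {1, 2, 3, 5, 6}  B4 = {1, 4, 5, 10, 11}  B5 = {2, 4, 5, 9, 10}  B6 = {1, 2, 3, 5, 7}  B7 = {4, 5, 8, 9, 10}
Tree: B1–B2, B1–B3, B2–B4, B2–B5, B3–B6, B5–B7
Each bag holds 5 vertices, so the decomposition has width 4, which upper-bounds the treewidth. For the lower bound, the 5 vertices {4, 5, 8, 9, 10} are pairwise adjacent, and any tree decomposition puts a clique entirely inside one bag — forcing width ≥ 4. Hence tw(G) = 4 exactly.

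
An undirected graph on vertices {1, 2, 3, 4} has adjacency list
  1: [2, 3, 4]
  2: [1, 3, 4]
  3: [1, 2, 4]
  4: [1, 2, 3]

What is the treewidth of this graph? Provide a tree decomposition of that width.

Treewidth 3.
One such decomposition:
Bags: B1 = {1, 2, 3, 4}
Tree: (single bag)

A single bag containing all 4 vertices is trivially a valid decomposition of width 3. On the other hand G contains the 4-clique {1, 2, 3, 4}. A clique must lie in a single bag of any decomposition, so no decomposition can have width below 3. Combining the bounds, tw(G) = 3.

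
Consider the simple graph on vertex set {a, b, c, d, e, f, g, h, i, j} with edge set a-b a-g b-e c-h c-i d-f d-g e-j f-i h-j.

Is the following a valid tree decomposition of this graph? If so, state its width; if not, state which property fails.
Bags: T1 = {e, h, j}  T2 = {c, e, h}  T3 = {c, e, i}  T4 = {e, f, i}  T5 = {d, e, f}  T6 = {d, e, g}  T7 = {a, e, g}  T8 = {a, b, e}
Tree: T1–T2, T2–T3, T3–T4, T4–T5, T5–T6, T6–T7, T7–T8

Yes; width 2.

Checking the three conditions: (i) the bags cover all of {a, b, c, d, e, f, g, h, i, j}; (ii) for each edge, some bag contains both endpoints; (iii) the bags containing any fixed vertex form a subtree. All hold, so the decomposition is valid with width 3 − 1 = 2.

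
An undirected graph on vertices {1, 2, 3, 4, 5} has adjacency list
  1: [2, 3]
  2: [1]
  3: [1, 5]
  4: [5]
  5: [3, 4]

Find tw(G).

A width-1 tree decomposition is:
Bags: B1 = {1, 2}  B2 = {1, 3}  B3 = {3, 5}  B4 = {4, 5}
Tree: B1–B2, B2–B3, B3–B4
Each bag holds 2 vertices, so the decomposition has width 1, which upper-bounds the treewidth. G has an edge, so its treewidth is at least 1. Combining the bounds, tw(G) = 1.

1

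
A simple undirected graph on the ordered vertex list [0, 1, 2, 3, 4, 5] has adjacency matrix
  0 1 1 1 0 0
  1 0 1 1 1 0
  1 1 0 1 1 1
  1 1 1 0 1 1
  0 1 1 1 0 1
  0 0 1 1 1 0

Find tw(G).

3

A width-3 tree decomposition is:
Bags: B1 = {1, 2, 3, 4}  B2 = {2, 3, 4, 5}  B3 = {0, 1, 2, 3}
Tree: B1–B2, B1–B3
The largest bag has 4 vertices, giving width 3; this decomposition certifies tw(G) ≤ 3. For the lower bound, the 4 vertices {0, 1, 2, 3} are pairwise adjacent, and any tree decomposition puts a clique entirely inside one bag — forcing width ≥ 3. Therefore the treewidth is 3.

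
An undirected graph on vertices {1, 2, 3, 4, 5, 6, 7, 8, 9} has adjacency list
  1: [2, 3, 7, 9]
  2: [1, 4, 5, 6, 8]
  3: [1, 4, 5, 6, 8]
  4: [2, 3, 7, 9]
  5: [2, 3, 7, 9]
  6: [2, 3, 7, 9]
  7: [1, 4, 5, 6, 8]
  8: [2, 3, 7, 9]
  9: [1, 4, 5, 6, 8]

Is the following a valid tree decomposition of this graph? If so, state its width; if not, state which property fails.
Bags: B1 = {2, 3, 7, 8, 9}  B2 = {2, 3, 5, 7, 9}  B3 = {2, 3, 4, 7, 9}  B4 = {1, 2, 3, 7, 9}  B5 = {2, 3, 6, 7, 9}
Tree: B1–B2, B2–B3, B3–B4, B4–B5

Vertex coverage: the bags together contain {1, 2, 3, 4, 5, 6, 7, 8, 9}, the full vertex set. Edge coverage: each edge of G has both endpoints in at least one bag. Running intersection: for every vertex, the bags containing it form a connected subtree. All three properties hold, so this is a valid tree decomposition of width max|bag| − 1 = 4, and hence tw(G) ≤ 4.

Yes; width 4.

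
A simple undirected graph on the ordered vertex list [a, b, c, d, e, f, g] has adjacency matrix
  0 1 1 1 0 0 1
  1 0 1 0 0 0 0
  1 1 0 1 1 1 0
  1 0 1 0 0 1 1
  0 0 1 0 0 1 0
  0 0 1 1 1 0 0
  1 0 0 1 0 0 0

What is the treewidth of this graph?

A width-2 tree decomposition is:
Bags: B1 = {a, c, d}  B2 = {a, d, g}  B3 = {c, d, f}  B4 = {c, e, f}  B5 = {a, b, c}
Tree: B1–B2, B1–B3, B3–B4, B1–B5
Every bag has size at most 3, so the width is 3 − 1 = 2 and tw(G) ≤ 2. For the lower bound, the 3 vertices {a, d, g} are pairwise adjacent, and any tree decomposition puts a clique entirely inside one bag — forcing width ≥ 2. Therefore the treewidth is 2.

2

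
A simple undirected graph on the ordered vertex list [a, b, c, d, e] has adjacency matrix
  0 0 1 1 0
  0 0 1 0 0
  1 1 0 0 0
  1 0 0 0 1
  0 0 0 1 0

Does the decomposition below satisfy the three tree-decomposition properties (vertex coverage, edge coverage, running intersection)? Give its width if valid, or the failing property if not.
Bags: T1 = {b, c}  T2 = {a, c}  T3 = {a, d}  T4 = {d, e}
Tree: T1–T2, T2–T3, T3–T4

Yes; width 1.

Vertex coverage: the bags together contain {a, b, c, d, e}, the full vertex set. Edge coverage: each edge of G has both endpoints in at least one bag. Running intersection: for every vertex, the bags containing it form a connected subtree. All three properties hold, so this is a valid tree decomposition of width max|bag| − 1 = 1, and hence tw(G) ≤ 1.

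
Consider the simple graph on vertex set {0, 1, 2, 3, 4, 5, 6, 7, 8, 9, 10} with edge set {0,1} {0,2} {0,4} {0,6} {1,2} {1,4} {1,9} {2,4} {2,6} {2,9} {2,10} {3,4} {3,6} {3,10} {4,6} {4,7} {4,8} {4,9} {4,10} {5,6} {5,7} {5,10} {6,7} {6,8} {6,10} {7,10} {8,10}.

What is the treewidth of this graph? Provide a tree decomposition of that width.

Treewidth 3.
One such decomposition:
Bags: B1 = {4, 6, 8, 10}  B2 = {4, 6, 7, 10}  B3 = {3, 4, 6, 10}  B4 = {2, 4, 6, 10}  B5 = {0, 2, 4, 6}  B6 = {0, 1, 2, 4}  B7 = {1, 2, 4, 9}  B8 = {5, 6, 7, 10}
Tree: B1–B2, B2–B3, B3–B4, B4–B5, B5–B6, B6–B7, B2–B8

Each bag holds 4 vertices, so the decomposition has width 3, which upper-bounds the treewidth. Conversely, {0, 1, 2, 4} is a clique of size 4, and the vertices of any clique must share a bag in every tree decomposition; so some bag has ≥ 4 vertices and tw(G) ≥ 3. Therefore the treewidth is 3.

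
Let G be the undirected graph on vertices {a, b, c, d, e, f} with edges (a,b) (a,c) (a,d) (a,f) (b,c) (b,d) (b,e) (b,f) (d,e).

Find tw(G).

2

A width-2 tree decomposition is:
Bags: B1 = {a, b, c}  B2 = {a, b, d}  B3 = {a, b, f}  B4 = {b, d, e}
Tree: B1–B2, B2–B3, B2–B4
Each bag holds 3 vertices, so the decomposition has width 2, which upper-bounds the treewidth. For the lower bound, the 3 vertices {b, d, e} are pairwise adjacent, and any tree decomposition puts a clique entirely inside one bag — forcing width ≥ 2. Therefore the treewidth is 2.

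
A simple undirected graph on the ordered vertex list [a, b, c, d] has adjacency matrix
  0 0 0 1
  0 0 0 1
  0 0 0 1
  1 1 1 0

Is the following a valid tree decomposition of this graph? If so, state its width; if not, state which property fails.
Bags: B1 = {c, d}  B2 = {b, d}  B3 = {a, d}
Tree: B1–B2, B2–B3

Yes; width 1.

Every vertex of G appears in some bag (union = {a, b, c, d}); every edge is covered by a bag; and for each vertex v the set of bags containing v is connected in the bag tree. The decomposition is therefore valid. The largest bag has 2 vertices, so the width is 1.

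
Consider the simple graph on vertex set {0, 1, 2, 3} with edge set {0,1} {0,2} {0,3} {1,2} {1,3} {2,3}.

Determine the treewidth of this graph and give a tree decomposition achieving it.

Treewidth 3.
Bags: B1 = {0, 1, 2, 3}
Tree: (single bag)

A single bag containing all 4 vertices is trivially a valid decomposition of width 3. On the other hand G contains the 4-clique {0, 1, 2, 3}. A clique must lie in a single bag of any decomposition, so no decomposition can have width below 3. Hence tw(G) = 3 exactly.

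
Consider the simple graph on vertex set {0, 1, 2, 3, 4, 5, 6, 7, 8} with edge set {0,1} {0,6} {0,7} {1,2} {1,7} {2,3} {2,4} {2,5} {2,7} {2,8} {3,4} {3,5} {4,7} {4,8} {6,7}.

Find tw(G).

2

A width-2 tree decomposition is:
Bags: B1 = {2, 4, 7}  B2 = {2, 3, 4}  B3 = {1, 2, 7}  B4 = {0, 1, 7}  B5 = {2, 4, 8}  B6 = {2, 3, 5}  B7 = {0, 6, 7}
Tree: B1–B2, B1–B3, B3–B4, B2–B5, B2–B6, B4–B7
Every bag has size at most 3, so the width is 3 − 1 = 2 and tw(G) ≤ 2. On the other hand G contains the 3-clique {0, 1, 7}. A clique must lie in a single bag of any decomposition, so no decomposition can have width below 2. Therefore the treewidth is 2.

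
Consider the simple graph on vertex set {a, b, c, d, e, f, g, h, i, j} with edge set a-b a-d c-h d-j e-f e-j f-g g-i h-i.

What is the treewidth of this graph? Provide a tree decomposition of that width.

The largest bag has 2 vertices, giving width 1; this decomposition certifies tw(G) ≤ 1. Any graph with an edge has treewidth ≥ 1, and G has the edge b–a. The upper and lower bounds meet at 1, so that is the treewidth.

Treewidth 1.
Bags: B1 = {a, b}  B2 = {a, d}  B3 = {d, j}  B4 = {e, j}  B5 = {e, f}  B6 = {f, g}  B7 = {g, i}  B8 = {h, i}  B9 = {c, h}
Tree: B1–B2, B2–B3, B3–B4, B4–B5, B5–B6, B6–B7, B7–B8, B8–B9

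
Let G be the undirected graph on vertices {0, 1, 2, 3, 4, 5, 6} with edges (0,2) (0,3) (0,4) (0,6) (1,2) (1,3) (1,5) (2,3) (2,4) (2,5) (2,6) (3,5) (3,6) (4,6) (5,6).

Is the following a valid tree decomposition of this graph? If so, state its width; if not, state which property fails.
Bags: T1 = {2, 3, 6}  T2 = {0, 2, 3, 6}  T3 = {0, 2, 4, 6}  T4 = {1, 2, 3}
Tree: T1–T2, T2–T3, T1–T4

No — vertex 5 appears in no bag.

A tree decomposition must satisfy three properties: every vertex lies in some bag; for every edge, both endpoints lie together in some bag; and for every vertex, the bags containing it form a connected subtree. Here vertex 5 appears in no bag, so the decomposition is invalid.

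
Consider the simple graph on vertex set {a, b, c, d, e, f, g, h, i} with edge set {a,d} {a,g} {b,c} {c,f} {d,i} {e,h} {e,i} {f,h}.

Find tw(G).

1

A width-1 tree decomposition is:
Bags: B1 = {b, c}  B2 = {c, f}  B3 = {f, h}  B4 = {e, h}  B5 = {e, i}  B6 = {d, i}  B7 = {a, d}  B8 = {a, g}
Tree: B1–B2, B2–B3, B3–B4, B4–B5, B5–B6, B6–B7, B7–B8
Each bag holds 2 vertices, so the decomposition has width 1, which upper-bounds the treewidth. Since G has at least one edge (e.g. b–c), it is not an edgeless graph, so tw(G) ≥ 1. Therefore the treewidth is 1.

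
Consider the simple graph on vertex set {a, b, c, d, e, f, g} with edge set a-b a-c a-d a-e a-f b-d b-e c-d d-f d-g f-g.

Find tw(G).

A width-2 tree decomposition is:
Bags: B1 = {a, d, f}  B2 = {d, f, g}  B3 = {a, c, d}  B4 = {a, b, d}  B5 = {a, b, e}
Tree: B1–B2, B1–B3, B1–B4, B4–B5
Every bag has size at most 3, so the width is 3 − 1 = 2 and tw(G) ≤ 2. On the other hand G contains the 3-clique {d, f, g}. A clique must lie in a single bag of any decomposition, so no decomposition can have width below 2. The upper and lower bounds meet at 2, so that is the treewidth.

2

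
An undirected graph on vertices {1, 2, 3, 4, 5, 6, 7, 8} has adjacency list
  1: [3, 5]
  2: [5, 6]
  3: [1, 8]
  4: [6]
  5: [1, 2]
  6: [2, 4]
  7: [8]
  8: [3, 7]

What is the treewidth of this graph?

A width-1 tree decomposition is:
Bags: B1 = {7, 8}  B2 = {3, 8}  B3 = {1, 3}  B4 = {1, 5}  B5 = {2, 5}  B6 = {2, 6}  B7 = {4, 6}
Tree: B1–B2, B2–B3, B3–B4, B4–B5, B5–B6, B6–B7
Every bag has size at most 2, so the width is 2 − 1 = 1 and tw(G) ≤ 1. Since G has at least one edge (e.g. 7–8), it is not an edgeless graph, so tw(G) ≥ 1. Combining the bounds, tw(G) = 1.

1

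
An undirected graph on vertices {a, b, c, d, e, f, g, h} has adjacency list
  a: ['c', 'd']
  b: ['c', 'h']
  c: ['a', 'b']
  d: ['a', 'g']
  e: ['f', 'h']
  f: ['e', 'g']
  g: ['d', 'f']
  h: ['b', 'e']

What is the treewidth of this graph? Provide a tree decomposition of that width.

The largest bag has 3 vertices, giving width 2; this decomposition certifies tw(G) ≤ 2. For the lower bound, G contains the cycle f–g–d–a–c–b–h–e–f, so G is not a forest; only forests have treewidth ≤ 1, hence tw(G) ≥ 2. Therefore the treewidth is 2.

Treewidth 2.
One optimal decomposition is:
Bags: B1 = {d, f, g}  B2 = {a, d, f}  B3 = {a, c, f}  B4 = {b, c, f}  B5 = {b, f, h}  B6 = {e, f, h}
Tree: B1–B2, B2–B3, B3–B4, B4–B5, B5–B6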